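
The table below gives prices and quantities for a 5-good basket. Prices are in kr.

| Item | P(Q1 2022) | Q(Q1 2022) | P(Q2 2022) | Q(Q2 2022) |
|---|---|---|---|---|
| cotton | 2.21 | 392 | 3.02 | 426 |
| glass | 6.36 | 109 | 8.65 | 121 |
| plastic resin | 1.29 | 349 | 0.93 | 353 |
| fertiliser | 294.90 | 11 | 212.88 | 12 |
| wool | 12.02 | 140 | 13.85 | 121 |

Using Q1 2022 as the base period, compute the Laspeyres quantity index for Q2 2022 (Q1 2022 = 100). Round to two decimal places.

Laspeyres quantity index uses base-period prices as weights.
ΣP(Q1 2022)·Q(Q2 2022) = 2.21×426 + 6.36×121 + 1.29×353 + 294.90×12 + 12.02×121 = 941.46 + 769.56 + 455.37 + 3538.8 + 1454.42 = 7159.61
ΣP(Q1 2022)·Q(Q1 2022) = 2.21×392 + 6.36×109 + 1.29×349 + 294.90×11 + 12.02×140 = 866.32 + 693.24 + 450.21 + 3243.9 + 1682.8 = 6936.47
Index = 7159.61 / 6936.47 × 100 = 103.2169

103.22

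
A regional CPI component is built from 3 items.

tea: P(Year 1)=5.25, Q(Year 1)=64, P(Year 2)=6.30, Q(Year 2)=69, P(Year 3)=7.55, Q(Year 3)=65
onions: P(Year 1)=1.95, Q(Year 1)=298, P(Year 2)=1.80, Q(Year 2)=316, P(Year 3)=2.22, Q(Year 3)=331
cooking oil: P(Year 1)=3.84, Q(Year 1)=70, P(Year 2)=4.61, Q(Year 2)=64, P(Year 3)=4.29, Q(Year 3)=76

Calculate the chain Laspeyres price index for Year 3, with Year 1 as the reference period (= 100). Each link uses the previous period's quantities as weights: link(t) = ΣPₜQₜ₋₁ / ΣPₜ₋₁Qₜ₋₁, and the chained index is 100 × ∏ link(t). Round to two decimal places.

122.71

Link Year 1→Year 2:
ΣP(Year 2)Q(Year 1) = 6.30×64 + 1.80×298 + 4.61×70 = 403.2 + 536.4 + 322.7 = 1262.3
ΣP(Year 1)Q(Year 1) = 5.25×64 + 1.95×298 + 3.84×70 = 336 + 581.1 + 268.8 = 1185.9
link = 1262.3/1185.9 = 1.064424
Link Year 2→Year 3:
ΣP(Year 3)Q(Year 2) = 7.55×69 + 2.22×316 + 4.29×64 = 520.95 + 701.52 + 274.56 = 1497.03
ΣP(Year 2)Q(Year 2) = 6.30×69 + 1.80×316 + 4.61×64 = 434.7 + 568.8 + 295.04 = 1298.54
link = 1497.03/1298.54 = 1.152856
Chained index = 100 × 1.064424 × 1.152856 = 122.7127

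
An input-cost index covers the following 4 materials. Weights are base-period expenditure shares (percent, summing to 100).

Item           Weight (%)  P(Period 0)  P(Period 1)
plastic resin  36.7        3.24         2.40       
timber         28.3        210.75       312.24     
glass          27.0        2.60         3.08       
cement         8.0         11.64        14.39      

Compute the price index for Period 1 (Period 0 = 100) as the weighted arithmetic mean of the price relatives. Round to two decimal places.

plastic resin: 36.7 × (2.40/3.24) = 36.7 × 0.740741 = 27.1852
timber: 28.3 × (312.24/210.75) = 28.3 × 1.481566 = 41.9283
glass: 27.0 × (3.08/2.60) = 27.0 × 1.184615 = 31.9846
cement: 8.0 × (14.39/11.64) = 8.0 × 1.236254 = 9.8900
Index = Σ wᵢ·(p₁ᵢ/p₀ᵢ) = 27.1852 + 41.9283 + 31.9846 + 9.8900 = 110.9881

110.99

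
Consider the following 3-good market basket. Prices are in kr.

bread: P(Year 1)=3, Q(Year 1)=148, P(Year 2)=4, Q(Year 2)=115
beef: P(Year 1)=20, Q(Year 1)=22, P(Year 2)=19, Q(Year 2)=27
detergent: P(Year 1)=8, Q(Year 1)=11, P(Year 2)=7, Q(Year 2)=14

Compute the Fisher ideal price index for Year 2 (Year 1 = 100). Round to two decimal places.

109.60

Laspeyres component (base-period weights):
ΣP(Year 2)Q(Year 1) = 4×148 + 19×22 + 7×11 = 592 + 418 + 77 = 1087
ΣP(Year 1)Q(Year 1) = 3×148 + 20×22 + 8×11 = 444 + 440 + 88 = 972
L = 1087 / 972 × 100 = 111.8313
Paasche component (current-period weights):
ΣP(Year 2)Q(Year 2) = 4×115 + 19×27 + 7×14 = 460 + 513 + 98 = 1071
ΣP(Year 1)Q(Year 2) = 3×115 + 20×27 + 8×14 = 345 + 540 + 112 = 997
P = 1071 / 997 × 100 = 107.4223
Fisher = √(L × P) = √(111.8313 × 107.4223) = 109.6046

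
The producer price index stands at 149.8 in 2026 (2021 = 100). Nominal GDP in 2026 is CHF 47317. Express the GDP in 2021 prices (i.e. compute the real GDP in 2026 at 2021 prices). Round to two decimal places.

31586.78

Real = Nominal ÷ (Index/100) = 47317 ÷ (149.8/100)
     = 47317 ÷ 1.498 = 31586.7824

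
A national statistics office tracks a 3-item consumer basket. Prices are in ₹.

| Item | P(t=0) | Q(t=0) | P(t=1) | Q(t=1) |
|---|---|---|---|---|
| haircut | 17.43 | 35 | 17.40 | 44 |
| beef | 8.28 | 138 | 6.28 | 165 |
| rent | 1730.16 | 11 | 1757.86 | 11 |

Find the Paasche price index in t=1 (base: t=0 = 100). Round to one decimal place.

Paasche price index uses current-period quantities as weights.
ΣP(t=1)·Q(t=1) = 17.40×44 + 6.28×165 + 1757.86×11 = 765.6 + 1036.2 + 19336.46 = 21138.26
ΣP(t=0)·Q(t=1) = 17.43×44 + 8.28×165 + 1730.16×11 = 766.92 + 1366.2 + 19031.76 = 21164.88
Index = 21138.26 / 21164.88 × 100 = 99.8742

99.9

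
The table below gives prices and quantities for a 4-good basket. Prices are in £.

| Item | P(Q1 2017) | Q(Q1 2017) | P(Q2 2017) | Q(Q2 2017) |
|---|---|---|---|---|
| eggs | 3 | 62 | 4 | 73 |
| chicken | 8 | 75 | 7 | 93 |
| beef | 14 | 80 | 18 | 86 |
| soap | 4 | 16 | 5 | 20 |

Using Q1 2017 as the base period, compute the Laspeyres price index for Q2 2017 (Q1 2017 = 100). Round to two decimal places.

Laspeyres price index uses base-period quantities as weights.
ΣP(Q2 2017)·Q(Q1 2017) = 4×62 + 7×75 + 18×80 + 5×16 = 248 + 525 + 1440 + 80 = 2293
ΣP(Q1 2017)·Q(Q1 2017) = 3×62 + 8×75 + 14×80 + 4×16 = 186 + 600 + 1120 + 64 = 1970
Index = 2293 / 1970 × 100 = 116.3959

116.40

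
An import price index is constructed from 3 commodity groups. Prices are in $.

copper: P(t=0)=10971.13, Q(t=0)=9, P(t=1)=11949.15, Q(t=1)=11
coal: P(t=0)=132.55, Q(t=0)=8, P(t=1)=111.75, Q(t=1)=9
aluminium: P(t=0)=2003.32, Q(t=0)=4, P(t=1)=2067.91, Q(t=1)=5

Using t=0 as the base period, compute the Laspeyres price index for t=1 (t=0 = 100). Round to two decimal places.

108.25

Laspeyres price index uses base-period quantities as weights.
ΣP(t=1)·Q(t=0) = 11949.15×9 + 111.75×8 + 2067.91×4 = 107542.35 + 894 + 8271.64 = 116707.99
ΣP(t=0)·Q(t=0) = 10971.13×9 + 132.55×8 + 2003.32×4 = 98740.17 + 1060.4 + 8013.28 = 107813.85
Index = 116707.99 / 107813.85 × 100 = 108.2495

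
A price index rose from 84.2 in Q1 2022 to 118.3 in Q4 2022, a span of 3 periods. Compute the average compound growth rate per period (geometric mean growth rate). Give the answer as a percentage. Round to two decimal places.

12.00%

Growth factor = (118.3/84.2)^(1/3) = (1.404988)^(1/3) = 1.120016
Growth rate = 1.120016 − 1 = 0.120016 = 12.0016%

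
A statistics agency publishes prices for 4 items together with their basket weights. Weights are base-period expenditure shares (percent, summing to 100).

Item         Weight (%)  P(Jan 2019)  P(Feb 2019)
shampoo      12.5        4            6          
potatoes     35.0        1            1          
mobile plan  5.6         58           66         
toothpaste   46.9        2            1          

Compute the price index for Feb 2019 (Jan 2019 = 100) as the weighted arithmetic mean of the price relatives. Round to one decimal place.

83.6

shampoo: 12.5 × (6/4) = 12.5 × 1.500000 = 18.7500
potatoes: 35.0 × (1/1) = 35.0 × 1.000000 = 35.0000
mobile plan: 5.6 × (66/58) = 5.6 × 1.137931 = 6.3724
toothpaste: 46.9 × (1/2) = 46.9 × 0.500000 = 23.4500
Index = Σ wᵢ·(p₁ᵢ/p₀ᵢ) = 18.7500 + 35.0000 + 6.3724 + 23.4500 = 83.5724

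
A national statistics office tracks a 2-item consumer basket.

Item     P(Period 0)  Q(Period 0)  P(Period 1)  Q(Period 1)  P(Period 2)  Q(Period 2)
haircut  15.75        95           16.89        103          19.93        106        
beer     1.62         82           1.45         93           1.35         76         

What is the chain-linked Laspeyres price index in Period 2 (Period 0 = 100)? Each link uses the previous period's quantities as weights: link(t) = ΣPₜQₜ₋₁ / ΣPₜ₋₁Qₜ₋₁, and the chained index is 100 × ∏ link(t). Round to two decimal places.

122.94

Link Period 0→Period 1:
ΣP(Period 1)Q(Period 0) = 16.89×95 + 1.45×82 = 1604.55 + 118.9 = 1723.45
ΣP(Period 0)Q(Period 0) = 15.75×95 + 1.62×82 = 1496.25 + 132.84 = 1629.09
link = 1723.45/1629.09 = 1.057922
Link Period 1→Period 2:
ΣP(Period 2)Q(Period 1) = 19.93×103 + 1.35×93 = 2052.79 + 125.55 = 2178.34
ΣP(Period 1)Q(Period 1) = 16.89×103 + 1.45×93 = 1739.67 + 134.85 = 1874.52
link = 2178.34/1874.52 = 1.162079
Chained index = 100 × 1.057922 × 1.162079 = 122.9389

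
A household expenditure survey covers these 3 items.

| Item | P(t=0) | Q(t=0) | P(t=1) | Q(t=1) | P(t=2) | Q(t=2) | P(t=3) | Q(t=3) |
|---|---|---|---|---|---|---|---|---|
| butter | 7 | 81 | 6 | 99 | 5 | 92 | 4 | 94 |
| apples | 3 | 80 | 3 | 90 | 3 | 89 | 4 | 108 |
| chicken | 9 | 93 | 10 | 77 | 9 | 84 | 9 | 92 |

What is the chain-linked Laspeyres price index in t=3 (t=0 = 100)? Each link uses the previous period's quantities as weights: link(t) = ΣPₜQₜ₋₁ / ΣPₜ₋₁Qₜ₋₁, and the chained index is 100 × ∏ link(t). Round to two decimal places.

89.70

Link t=0→t=1:
ΣP(t=1)Q(t=0) = 6×81 + 3×80 + 10×93 = 486 + 240 + 930 = 1656
ΣP(t=0)Q(t=0) = 7×81 + 3×80 + 9×93 = 567 + 240 + 837 = 1644
link = 1656/1644 = 1.007299
Link t=1→t=2:
ΣP(t=2)Q(t=1) = 5×99 + 3×90 + 9×77 = 495 + 270 + 693 = 1458
ΣP(t=1)Q(t=1) = 6×99 + 3×90 + 10×77 = 594 + 270 + 770 = 1634
link = 1458/1634 = 0.892289
Link t=2→t=3:
ΣP(t=3)Q(t=2) = 4×92 + 4×89 + 9×84 = 368 + 356 + 756 = 1480
ΣP(t=2)Q(t=2) = 5×92 + 3×89 + 9×84 = 460 + 267 + 756 = 1483
link = 1480/1483 = 0.997977
Chained index = 100 × 1.007299 × 0.892289 × 0.997977 = 89.6984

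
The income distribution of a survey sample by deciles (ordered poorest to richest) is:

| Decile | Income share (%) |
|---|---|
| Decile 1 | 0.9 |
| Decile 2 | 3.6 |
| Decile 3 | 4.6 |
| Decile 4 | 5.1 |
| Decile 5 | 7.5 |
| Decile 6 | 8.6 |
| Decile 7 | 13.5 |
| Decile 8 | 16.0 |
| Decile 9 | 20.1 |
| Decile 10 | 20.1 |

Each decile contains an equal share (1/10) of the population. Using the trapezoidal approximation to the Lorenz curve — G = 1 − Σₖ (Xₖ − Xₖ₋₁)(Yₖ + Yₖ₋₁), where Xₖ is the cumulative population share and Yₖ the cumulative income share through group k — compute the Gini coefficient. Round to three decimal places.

Cumulative income shares Yₖ: 0.0090, 0.0450, 0.0910, 0.1420, 0.2170, 0.3030, 0.4380, 0.5980, 0.7990, 1.0000
Σ (Xₖ−Xₖ₋₁)(Yₖ+Yₖ₋₁) = (1/10)(0.0090+0.0000) + (1/10)(0.0450+0.0090) + (1/10)(0.0910+0.0450) + (1/10)(0.1420+0.0910) + (1/10)(0.2170+0.1420) + (1/10)(0.3030+0.2170) + (1/10)(0.4380+0.3030) + (1/10)(0.5980+0.4380) + (1/10)(0.7990+0.5980) + (1/10)(1.0000+0.7990)
  = 0.0009 + 0.0054 + 0.0136 + 0.0233 + 0.0359 + 0.0520 + 0.0741 + 0.1036 + 0.1397 + 0.1799 = 0.6284
G = 1 − 0.6284 = 0.3716

0.372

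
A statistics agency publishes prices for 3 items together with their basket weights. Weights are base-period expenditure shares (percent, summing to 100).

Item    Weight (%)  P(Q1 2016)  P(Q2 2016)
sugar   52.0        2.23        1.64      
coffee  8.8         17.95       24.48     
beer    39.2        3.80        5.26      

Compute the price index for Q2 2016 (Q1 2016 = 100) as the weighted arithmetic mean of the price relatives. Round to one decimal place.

104.5

sugar: 52.0 × (1.64/2.23) = 52.0 × 0.735426 = 38.2422
coffee: 8.8 × (24.48/17.95) = 8.8 × 1.363788 = 12.0013
beer: 39.2 × (5.26/3.80) = 39.2 × 1.384211 = 54.2611
Index = Σ wᵢ·(p₁ᵢ/p₀ᵢ) = 38.2422 + 12.0013 + 54.2611 = 104.5045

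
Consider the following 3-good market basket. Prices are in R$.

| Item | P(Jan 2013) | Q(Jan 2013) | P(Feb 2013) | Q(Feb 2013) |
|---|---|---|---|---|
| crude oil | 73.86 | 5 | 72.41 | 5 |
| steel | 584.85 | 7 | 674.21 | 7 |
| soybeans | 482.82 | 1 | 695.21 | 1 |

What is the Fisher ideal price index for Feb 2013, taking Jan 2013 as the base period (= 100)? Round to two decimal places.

Laspeyres component (base-period weights):
ΣP(Feb 2013)Q(Jan 2013) = 72.41×5 + 674.21×7 + 695.21×1 = 362.05 + 4719.47 + 695.21 = 5776.73
ΣP(Jan 2013)Q(Jan 2013) = 73.86×5 + 584.85×7 + 482.82×1 = 369.3 + 4093.95 + 482.82 = 4946.07
L = 5776.73 / 4946.07 × 100 = 116.7943
Paasche component (current-period weights):
ΣP(Feb 2013)Q(Feb 2013) = 72.41×5 + 674.21×7 + 695.21×1 = 362.05 + 4719.47 + 695.21 = 5776.73
ΣP(Jan 2013)Q(Feb 2013) = 73.86×5 + 584.85×7 + 482.82×1 = 369.3 + 4093.95 + 482.82 = 4946.07
P = 5776.73 / 4946.07 × 100 = 116.7943
Fisher = √(L × P) = √(116.7943 × 116.7943) = 116.7943

116.79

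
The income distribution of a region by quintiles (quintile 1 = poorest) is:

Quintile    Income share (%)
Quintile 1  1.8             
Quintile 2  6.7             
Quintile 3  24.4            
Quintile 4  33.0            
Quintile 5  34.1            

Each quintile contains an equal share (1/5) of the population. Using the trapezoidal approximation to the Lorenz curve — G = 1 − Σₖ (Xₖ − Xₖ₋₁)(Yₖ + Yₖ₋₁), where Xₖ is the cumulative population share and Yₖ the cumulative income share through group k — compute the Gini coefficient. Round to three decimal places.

Cumulative income shares Yₖ: 0.0180, 0.0850, 0.3290, 0.6590, 1.0000
Σ (Xₖ−Xₖ₋₁)(Yₖ+Yₖ₋₁) = (1/5)(0.0180+0.0000) + (1/5)(0.0850+0.0180) + (1/5)(0.3290+0.0850) + (1/5)(0.6590+0.3290) + (1/5)(1.0000+0.6590)
  = 0.0036 + 0.0206 + 0.0828 + 0.1976 + 0.3318 = 0.6364
G = 1 − 0.6364 = 0.3636

0.364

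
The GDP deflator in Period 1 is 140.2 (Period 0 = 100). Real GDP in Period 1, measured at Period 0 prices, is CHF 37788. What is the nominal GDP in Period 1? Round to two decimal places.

52978.78

Nominal = Real × (Index/100) = 37788 × (140.2/100)
        = 37788 × 1.402 = 52978.7760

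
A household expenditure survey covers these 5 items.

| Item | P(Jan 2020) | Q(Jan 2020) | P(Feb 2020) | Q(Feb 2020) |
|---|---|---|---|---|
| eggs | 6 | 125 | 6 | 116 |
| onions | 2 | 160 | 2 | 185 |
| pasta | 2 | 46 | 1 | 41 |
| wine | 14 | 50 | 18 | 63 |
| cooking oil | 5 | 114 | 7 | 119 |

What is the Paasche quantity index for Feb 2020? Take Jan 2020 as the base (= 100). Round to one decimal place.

109.2

Paasche quantity index uses current-period prices as weights.
ΣP(Feb 2020)·Q(Feb 2020) = 6×116 + 2×185 + 1×41 + 18×63 + 7×119 = 696 + 370 + 41 + 1134 + 833 = 3074
ΣP(Feb 2020)·Q(Jan 2020) = 6×125 + 2×160 + 1×46 + 18×50 + 7×114 = 750 + 320 + 46 + 900 + 798 = 2814
Index = 3074 / 2814 × 100 = 109.2395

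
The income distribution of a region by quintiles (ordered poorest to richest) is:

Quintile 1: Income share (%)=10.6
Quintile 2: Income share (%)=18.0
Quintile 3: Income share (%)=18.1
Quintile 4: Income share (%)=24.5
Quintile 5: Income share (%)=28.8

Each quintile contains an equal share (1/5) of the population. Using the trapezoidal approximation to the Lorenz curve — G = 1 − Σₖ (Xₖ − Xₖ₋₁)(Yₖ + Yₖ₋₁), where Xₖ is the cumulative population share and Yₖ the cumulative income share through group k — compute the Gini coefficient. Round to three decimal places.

0.172

Cumulative income shares Yₖ: 0.1060, 0.2860, 0.4670, 0.7120, 1.0000
Σ (Xₖ−Xₖ₋₁)(Yₖ+Yₖ₋₁) = (1/5)(0.1060+0.0000) + (1/5)(0.2860+0.1060) + (1/5)(0.4670+0.2860) + (1/5)(0.7120+0.4670) + (1/5)(1.0000+0.7120)
  = 0.0212 + 0.0784 + 0.1506 + 0.2358 + 0.3424 = 0.8284
G = 1 − 0.8284 = 0.1716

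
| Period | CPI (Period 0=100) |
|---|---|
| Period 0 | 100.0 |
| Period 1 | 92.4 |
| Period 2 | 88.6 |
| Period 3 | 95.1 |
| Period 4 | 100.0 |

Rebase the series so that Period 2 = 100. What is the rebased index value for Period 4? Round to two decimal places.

Rebased(Period 4) = 100.0 / 88.6 × 100 = 112.8668

112.87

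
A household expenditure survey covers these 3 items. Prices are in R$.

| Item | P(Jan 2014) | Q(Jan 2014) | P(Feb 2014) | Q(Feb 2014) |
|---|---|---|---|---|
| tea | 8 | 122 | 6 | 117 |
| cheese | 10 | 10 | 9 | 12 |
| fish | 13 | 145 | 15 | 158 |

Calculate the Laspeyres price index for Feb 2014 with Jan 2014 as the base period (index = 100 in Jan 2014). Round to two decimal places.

101.22

Laspeyres price index uses base-period quantities as weights.
ΣP(Feb 2014)·Q(Jan 2014) = 6×122 + 9×10 + 15×145 = 732 + 90 + 2175 = 2997
ΣP(Jan 2014)·Q(Jan 2014) = 8×122 + 10×10 + 13×145 = 976 + 100 + 1885 = 2961
Index = 2997 / 2961 × 100 = 101.2158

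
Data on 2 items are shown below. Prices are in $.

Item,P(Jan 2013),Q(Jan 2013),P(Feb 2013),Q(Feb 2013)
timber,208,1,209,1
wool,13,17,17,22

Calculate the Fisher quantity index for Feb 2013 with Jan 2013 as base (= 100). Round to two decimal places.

116.11

Laspeyres component (base-period weights):
ΣP(Jan 2013)Q(Feb 2013) = 208×1 + 13×22 = 208 + 286 = 494
ΣP(Jan 2013)Q(Jan 2013) = 208×1 + 13×17 = 208 + 221 = 429
L = 494 / 429 × 100 = 115.1515
Paasche component (current-period weights):
ΣP(Feb 2013)Q(Feb 2013) = 209×1 + 17×22 = 209 + 374 = 583
ΣP(Feb 2013)Q(Jan 2013) = 209×1 + 17×17 = 209 + 289 = 498
P = 583 / 498 × 100 = 117.0683
Fisher = √(L × P) = √(115.1515 × 117.0683) = 116.1059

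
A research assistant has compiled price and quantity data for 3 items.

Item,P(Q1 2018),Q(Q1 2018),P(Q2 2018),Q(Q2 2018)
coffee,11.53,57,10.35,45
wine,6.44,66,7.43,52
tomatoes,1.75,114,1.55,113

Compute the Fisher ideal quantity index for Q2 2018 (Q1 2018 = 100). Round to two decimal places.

81.88

Laspeyres component (base-period weights):
ΣP(Q1 2018)Q(Q2 2018) = 11.53×45 + 6.44×52 + 1.75×113 = 518.85 + 334.88 + 197.75 = 1051.48
ΣP(Q1 2018)Q(Q1 2018) = 11.53×57 + 6.44×66 + 1.75×114 = 657.21 + 425.04 + 199.5 = 1281.75
L = 1051.48 / 1281.75 × 100 = 82.0347
Paasche component (current-period weights):
ΣP(Q2 2018)Q(Q2 2018) = 10.35×45 + 7.43×52 + 1.55×113 = 465.75 + 386.36 + 175.15 = 1027.26
ΣP(Q2 2018)Q(Q1 2018) = 10.35×57 + 7.43×66 + 1.55×114 = 589.95 + 490.38 + 176.7 = 1257.03
P = 1027.26 / 1257.03 × 100 = 81.7212
Fisher = √(L × P) = √(82.0347 × 81.7212) = 81.8778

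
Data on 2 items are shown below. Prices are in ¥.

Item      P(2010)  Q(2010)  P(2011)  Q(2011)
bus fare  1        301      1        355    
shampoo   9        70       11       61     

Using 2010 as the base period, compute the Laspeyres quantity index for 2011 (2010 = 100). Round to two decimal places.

97.10

Laspeyres quantity index uses base-period prices as weights.
ΣP(2010)·Q(2011) = 1×355 + 9×61 = 355 + 549 = 904
ΣP(2010)·Q(2010) = 1×301 + 9×70 = 301 + 630 = 931
Index = 904 / 931 × 100 = 97.0999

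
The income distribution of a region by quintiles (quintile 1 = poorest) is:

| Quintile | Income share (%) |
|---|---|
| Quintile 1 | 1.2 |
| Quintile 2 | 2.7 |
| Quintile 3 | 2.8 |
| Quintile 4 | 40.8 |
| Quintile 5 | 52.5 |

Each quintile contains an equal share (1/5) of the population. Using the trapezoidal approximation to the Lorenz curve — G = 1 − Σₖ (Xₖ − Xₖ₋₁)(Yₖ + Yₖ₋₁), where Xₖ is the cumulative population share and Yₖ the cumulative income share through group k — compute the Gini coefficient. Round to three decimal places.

0.563

Cumulative income shares Yₖ: 0.0120, 0.0390, 0.0670, 0.4750, 1.0000
Σ (Xₖ−Xₖ₋₁)(Yₖ+Yₖ₋₁) = (1/5)(0.0120+0.0000) + (1/5)(0.0390+0.0120) + (1/5)(0.0670+0.0390) + (1/5)(0.4750+0.0670) + (1/5)(1.0000+0.4750)
  = 0.0024 + 0.0102 + 0.0212 + 0.1084 + 0.2950 = 0.4372
G = 1 − 0.4372 = 0.5628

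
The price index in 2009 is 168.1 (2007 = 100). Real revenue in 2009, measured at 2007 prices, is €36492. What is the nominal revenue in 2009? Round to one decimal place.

61343.1

Nominal = Real × (Index/100) = 36492 × (168.1/100)
        = 36492 × 1.681 = 61343.0520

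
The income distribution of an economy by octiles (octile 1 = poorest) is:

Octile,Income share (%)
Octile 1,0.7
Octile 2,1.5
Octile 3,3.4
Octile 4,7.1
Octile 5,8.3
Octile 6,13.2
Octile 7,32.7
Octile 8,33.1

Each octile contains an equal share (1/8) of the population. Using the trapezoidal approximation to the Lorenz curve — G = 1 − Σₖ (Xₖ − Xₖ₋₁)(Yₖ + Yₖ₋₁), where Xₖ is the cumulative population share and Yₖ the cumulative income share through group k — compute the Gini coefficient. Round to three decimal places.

Cumulative income shares Yₖ: 0.0070, 0.0220, 0.0560, 0.1270, 0.2100, 0.3420, 0.6690, 1.0000
Σ (Xₖ−Xₖ₋₁)(Yₖ+Yₖ₋₁) = (1/8)(0.0070+0.0000) + (1/8)(0.0220+0.0070) + (1/8)(0.0560+0.0220) + (1/8)(0.1270+0.0560) + (1/8)(0.2100+0.1270) + (1/8)(0.3420+0.2100) + (1/8)(0.6690+0.3420) + (1/8)(1.0000+0.6690)
  = 0.0009 + 0.0036 + 0.0097 + 0.0229 + 0.0421 + 0.0690 + 0.1264 + 0.2086 = 0.4833
G = 1 − 0.4833 = 0.5168

0.517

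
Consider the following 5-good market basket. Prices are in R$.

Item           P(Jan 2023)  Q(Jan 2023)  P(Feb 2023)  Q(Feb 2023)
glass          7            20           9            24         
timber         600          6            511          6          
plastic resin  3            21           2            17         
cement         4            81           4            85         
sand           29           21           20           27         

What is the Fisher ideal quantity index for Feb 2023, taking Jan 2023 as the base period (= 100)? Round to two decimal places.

104.21

Laspeyres component (base-period weights):
ΣP(Jan 2023)Q(Feb 2023) = 7×24 + 600×6 + 3×17 + 4×85 + 29×27 = 168 + 3600 + 51 + 340 + 783 = 4942
ΣP(Jan 2023)Q(Jan 2023) = 7×20 + 600×6 + 3×21 + 4×81 + 29×21 = 140 + 3600 + 63 + 324 + 609 = 4736
L = 4942 / 4736 × 100 = 104.3497
Paasche component (current-period weights):
ΣP(Feb 2023)Q(Feb 2023) = 9×24 + 511×6 + 2×17 + 4×85 + 20×27 = 216 + 3066 + 34 + 340 + 540 = 4196
ΣP(Feb 2023)Q(Jan 2023) = 9×20 + 511×6 + 2×21 + 4×81 + 20×21 = 180 + 3066 + 42 + 324 + 420 = 4032
P = 4196 / 4032 × 100 = 104.0675
Fisher = √(L × P) = √(104.3497 × 104.0675) = 104.2085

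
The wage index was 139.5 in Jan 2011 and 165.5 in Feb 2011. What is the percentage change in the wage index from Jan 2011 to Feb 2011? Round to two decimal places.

Change = (165.5 − 139.5) / 139.5 × 100
       = 26.0 / 139.5 × 100 = 18.6380%

18.64%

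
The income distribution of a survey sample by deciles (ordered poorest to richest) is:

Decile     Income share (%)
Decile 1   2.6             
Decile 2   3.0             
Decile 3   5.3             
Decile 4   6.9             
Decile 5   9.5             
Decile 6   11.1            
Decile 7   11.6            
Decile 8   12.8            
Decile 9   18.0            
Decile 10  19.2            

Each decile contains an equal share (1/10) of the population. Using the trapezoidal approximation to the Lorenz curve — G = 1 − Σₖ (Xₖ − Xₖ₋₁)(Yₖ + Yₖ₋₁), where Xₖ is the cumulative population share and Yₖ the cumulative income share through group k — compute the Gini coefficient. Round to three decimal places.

Cumulative income shares Yₖ: 0.0260, 0.0560, 0.1090, 0.1780, 0.2730, 0.3840, 0.5000, 0.6280, 0.8080, 1.0000
Σ (Xₖ−Xₖ₋₁)(Yₖ+Yₖ₋₁) = (1/10)(0.0260+0.0000) + (1/10)(0.0560+0.0260) + (1/10)(0.1090+0.0560) + (1/10)(0.1780+0.1090) + (1/10)(0.2730+0.1780) + (1/10)(0.3840+0.2730) + (1/10)(0.5000+0.3840) + (1/10)(0.6280+0.5000) + (1/10)(0.8080+0.6280) + (1/10)(1.0000+0.8080)
  = 0.0026 + 0.0082 + 0.0165 + 0.0287 + 0.0451 + 0.0657 + 0.0884 + 0.1128 + 0.1436 + 0.1808 = 0.6924
G = 1 − 0.6924 = 0.3076

0.308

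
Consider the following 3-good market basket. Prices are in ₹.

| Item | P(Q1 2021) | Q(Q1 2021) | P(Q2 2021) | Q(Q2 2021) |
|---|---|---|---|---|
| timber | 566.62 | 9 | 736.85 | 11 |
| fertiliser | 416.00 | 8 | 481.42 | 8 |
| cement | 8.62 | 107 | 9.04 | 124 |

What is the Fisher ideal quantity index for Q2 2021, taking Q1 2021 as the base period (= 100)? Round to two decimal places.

113.95

Laspeyres component (base-period weights):
ΣP(Q1 2021)Q(Q2 2021) = 566.62×11 + 416.00×8 + 8.62×124 = 6232.82 + 3328 + 1068.88 = 10629.7
ΣP(Q1 2021)Q(Q1 2021) = 566.62×9 + 416.00×8 + 8.62×107 = 5099.58 + 3328 + 922.34 = 9349.92
L = 10629.7 / 9349.92 × 100 = 113.6876
Paasche component (current-period weights):
ΣP(Q2 2021)Q(Q2 2021) = 736.85×11 + 481.42×8 + 9.04×124 = 8105.35 + 3851.36 + 1120.96 = 13077.67
ΣP(Q2 2021)Q(Q1 2021) = 736.85×9 + 481.42×8 + 9.04×107 = 6631.65 + 3851.36 + 967.28 = 11450.29
P = 13077.67 / 11450.29 × 100 = 114.2126
Fisher = √(L × P) = √(113.6876 × 114.2126) = 113.9498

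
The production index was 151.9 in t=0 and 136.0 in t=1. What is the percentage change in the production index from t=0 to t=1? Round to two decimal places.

Change = (136.0 − 151.9) / 151.9 × 100
       = -15.9 / 151.9 × 100 = -10.4674%

-10.47%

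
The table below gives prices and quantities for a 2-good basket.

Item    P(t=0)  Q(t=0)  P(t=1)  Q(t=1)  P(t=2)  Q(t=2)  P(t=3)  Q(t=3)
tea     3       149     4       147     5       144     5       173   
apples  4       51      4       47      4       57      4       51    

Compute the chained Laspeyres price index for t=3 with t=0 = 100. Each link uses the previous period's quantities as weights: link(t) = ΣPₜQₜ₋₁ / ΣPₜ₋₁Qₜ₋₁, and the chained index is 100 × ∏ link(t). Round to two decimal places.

Link t=0→t=1:
ΣP(t=1)Q(t=0) = 4×149 + 4×51 = 596 + 204 = 800
ΣP(t=0)Q(t=0) = 3×149 + 4×51 = 447 + 204 = 651
link = 800/651 = 1.228879
Link t=1→t=2:
ΣP(t=2)Q(t=1) = 5×147 + 4×47 = 735 + 188 = 923
ΣP(t=1)Q(t=1) = 4×147 + 4×47 = 588 + 188 = 776
link = 923/776 = 1.189433
Link t=2→t=3:
ΣP(t=3)Q(t=2) = 5×144 + 4×57 = 720 + 228 = 948
ΣP(t=2)Q(t=2) = 5×144 + 4×57 = 720 + 228 = 948
link = 948/948 = 1.000000
Chained index = 100 × 1.228879 × 1.189433 × 1.000000 = 146.1669

146.17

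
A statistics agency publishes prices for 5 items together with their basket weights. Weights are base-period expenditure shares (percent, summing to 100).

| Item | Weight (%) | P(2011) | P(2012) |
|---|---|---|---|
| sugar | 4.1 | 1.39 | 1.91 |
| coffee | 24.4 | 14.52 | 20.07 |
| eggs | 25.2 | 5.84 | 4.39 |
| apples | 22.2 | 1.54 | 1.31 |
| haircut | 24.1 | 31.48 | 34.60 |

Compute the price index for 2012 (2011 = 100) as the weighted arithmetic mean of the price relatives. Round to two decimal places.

sugar: 4.1 × (1.91/1.39) = 4.1 × 1.374101 = 5.6338
coffee: 24.4 × (20.07/14.52) = 24.4 × 1.382231 = 33.7264
eggs: 25.2 × (4.39/5.84) = 25.2 × 0.751712 = 18.9432
apples: 22.2 × (1.31/1.54) = 22.2 × 0.850649 = 18.8844
haircut: 24.1 × (34.60/31.48) = 24.1 × 1.099111 = 26.4886
Index = Σ wᵢ·(p₁ᵢ/p₀ᵢ) = 5.6338 + 33.7264 + 18.9432 + 18.8844 + 26.4886 = 103.6764

103.68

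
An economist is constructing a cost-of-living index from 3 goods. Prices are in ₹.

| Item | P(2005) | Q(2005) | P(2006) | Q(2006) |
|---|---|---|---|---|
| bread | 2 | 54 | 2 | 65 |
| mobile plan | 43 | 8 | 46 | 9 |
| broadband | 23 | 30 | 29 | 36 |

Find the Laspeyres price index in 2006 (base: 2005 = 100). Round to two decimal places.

Laspeyres price index uses base-period quantities as weights.
ΣP(2006)·Q(2005) = 2×54 + 46×8 + 29×30 = 108 + 368 + 870 = 1346
ΣP(2005)·Q(2005) = 2×54 + 43×8 + 23×30 = 108 + 344 + 690 = 1142
Index = 1346 / 1142 × 100 = 117.8634

117.86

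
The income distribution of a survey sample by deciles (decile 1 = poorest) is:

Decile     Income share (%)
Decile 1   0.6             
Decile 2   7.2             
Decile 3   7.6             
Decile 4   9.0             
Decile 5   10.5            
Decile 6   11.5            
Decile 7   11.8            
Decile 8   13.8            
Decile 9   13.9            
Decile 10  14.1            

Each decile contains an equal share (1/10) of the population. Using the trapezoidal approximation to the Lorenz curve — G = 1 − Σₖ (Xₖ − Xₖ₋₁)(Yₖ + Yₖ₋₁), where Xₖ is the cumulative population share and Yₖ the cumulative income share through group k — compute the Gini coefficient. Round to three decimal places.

Cumulative income shares Yₖ: 0.0060, 0.0780, 0.1540, 0.2440, 0.3490, 0.4640, 0.5820, 0.7200, 0.8590, 1.0000
Σ (Xₖ−Xₖ₋₁)(Yₖ+Yₖ₋₁) = (1/10)(0.0060+0.0000) + (1/10)(0.0780+0.0060) + (1/10)(0.1540+0.0780) + (1/10)(0.2440+0.1540) + (1/10)(0.3490+0.2440) + (1/10)(0.4640+0.3490) + (1/10)(0.5820+0.4640) + (1/10)(0.7200+0.5820) + (1/10)(0.8590+0.7200) + (1/10)(1.0000+0.8590)
  = 0.0006 + 0.0084 + 0.0232 + 0.0398 + 0.0593 + 0.0813 + 0.1046 + 0.1302 + 0.1579 + 0.1859 = 0.7912
G = 1 − 0.7912 = 0.2088

0.209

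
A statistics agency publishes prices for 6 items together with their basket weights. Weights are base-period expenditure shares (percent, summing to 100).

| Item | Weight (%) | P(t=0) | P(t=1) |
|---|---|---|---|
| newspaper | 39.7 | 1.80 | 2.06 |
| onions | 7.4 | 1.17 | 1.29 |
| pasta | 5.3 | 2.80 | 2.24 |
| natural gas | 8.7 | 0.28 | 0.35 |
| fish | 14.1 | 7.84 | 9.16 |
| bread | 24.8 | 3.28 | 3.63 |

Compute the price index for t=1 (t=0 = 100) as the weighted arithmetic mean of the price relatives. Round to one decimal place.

112.6

newspaper: 39.7 × (2.06/1.80) = 39.7 × 1.144444 = 45.4344
onions: 7.4 × (1.29/1.17) = 7.4 × 1.102564 = 8.1590
pasta: 5.3 × (2.24/2.80) = 5.3 × 0.800000 = 4.2400
natural gas: 8.7 × (0.35/0.28) = 8.7 × 1.250000 = 10.8750
fish: 14.1 × (9.16/7.84) = 14.1 × 1.168367 = 16.4740
bread: 24.8 × (3.63/3.28) = 24.8 × 1.106707 = 27.4463
Index = Σ wᵢ·(p₁ᵢ/p₀ᵢ) = 45.4344 + 8.1590 + 4.2400 + 10.8750 + 16.4740 + 27.4463 = 112.6287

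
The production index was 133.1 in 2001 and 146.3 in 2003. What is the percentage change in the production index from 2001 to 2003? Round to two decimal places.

Change = (146.3 − 133.1) / 133.1 × 100
       = 13.2 / 133.1 × 100 = 9.9174%

9.92%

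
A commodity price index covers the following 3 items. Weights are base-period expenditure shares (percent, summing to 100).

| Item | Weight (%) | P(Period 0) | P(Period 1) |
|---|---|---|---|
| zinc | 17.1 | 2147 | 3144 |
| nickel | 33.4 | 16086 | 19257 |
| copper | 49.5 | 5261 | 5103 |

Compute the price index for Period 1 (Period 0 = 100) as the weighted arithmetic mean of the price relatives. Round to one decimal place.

113.0

zinc: 17.1 × (3144/2147) = 17.1 × 1.464369 = 25.0407
nickel: 33.4 × (19257/16086) = 33.4 × 1.197128 = 39.9841
copper: 49.5 × (5103/5261) = 49.5 × 0.969968 = 48.0134
Index = Σ wᵢ·(p₁ᵢ/p₀ᵢ) = 25.0407 + 39.9841 + 48.0134 = 113.0382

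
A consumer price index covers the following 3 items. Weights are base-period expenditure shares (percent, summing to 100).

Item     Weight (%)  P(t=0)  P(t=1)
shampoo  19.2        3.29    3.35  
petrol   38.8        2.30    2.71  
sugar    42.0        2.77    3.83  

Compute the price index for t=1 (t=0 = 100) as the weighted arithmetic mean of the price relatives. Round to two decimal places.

123.34

shampoo: 19.2 × (3.35/3.29) = 19.2 × 1.018237 = 19.5502
petrol: 38.8 × (2.71/2.30) = 38.8 × 1.178261 = 45.7165
sugar: 42.0 × (3.83/2.77) = 42.0 × 1.382671 = 58.0722
Index = Σ wᵢ·(p₁ᵢ/p₀ᵢ) = 19.5502 + 45.7165 + 58.0722 = 123.3389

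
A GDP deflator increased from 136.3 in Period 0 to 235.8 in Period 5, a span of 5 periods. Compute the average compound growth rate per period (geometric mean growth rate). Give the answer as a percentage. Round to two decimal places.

11.59%

Growth factor = (235.8/136.3)^(1/5) = (1.730007)^(1/5) = 1.115860
Growth rate = 1.115860 − 1 = 0.115860 = 11.5860%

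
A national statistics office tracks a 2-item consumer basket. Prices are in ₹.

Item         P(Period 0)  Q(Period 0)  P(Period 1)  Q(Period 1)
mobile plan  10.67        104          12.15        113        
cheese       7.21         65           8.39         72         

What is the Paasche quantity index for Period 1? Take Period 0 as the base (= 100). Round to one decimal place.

109.3

Paasche quantity index uses current-period prices as weights.
ΣP(Period 1)·Q(Period 1) = 12.15×113 + 8.39×72 = 1372.95 + 604.08 = 1977.03
ΣP(Period 1)·Q(Period 0) = 12.15×104 + 8.39×65 = 1263.6 + 545.35 = 1808.95
Index = 1977.03 / 1808.95 × 100 = 109.2916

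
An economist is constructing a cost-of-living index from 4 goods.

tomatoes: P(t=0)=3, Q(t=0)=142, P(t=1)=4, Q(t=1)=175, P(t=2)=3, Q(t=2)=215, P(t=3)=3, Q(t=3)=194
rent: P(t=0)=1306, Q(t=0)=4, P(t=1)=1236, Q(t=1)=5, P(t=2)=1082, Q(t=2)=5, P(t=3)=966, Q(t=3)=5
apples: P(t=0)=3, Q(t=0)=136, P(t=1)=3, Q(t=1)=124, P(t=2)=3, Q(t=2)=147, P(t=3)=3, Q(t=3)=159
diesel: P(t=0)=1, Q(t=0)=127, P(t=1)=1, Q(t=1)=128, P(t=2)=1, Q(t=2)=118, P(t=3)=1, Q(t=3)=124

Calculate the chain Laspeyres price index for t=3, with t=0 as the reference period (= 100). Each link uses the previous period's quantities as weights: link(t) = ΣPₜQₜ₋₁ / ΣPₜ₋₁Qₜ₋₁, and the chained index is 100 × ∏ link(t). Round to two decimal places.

Link t=0→t=1:
ΣP(t=1)Q(t=0) = 4×142 + 1236×4 + 3×136 + 1×127 = 568 + 4944 + 408 + 127 = 6047
ΣP(t=0)Q(t=0) = 3×142 + 1306×4 + 3×136 + 1×127 = 426 + 5224 + 408 + 127 = 6185
link = 6047/6185 = 0.977688
Link t=1→t=2:
ΣP(t=2)Q(t=1) = 3×175 + 1082×5 + 3×124 + 1×128 = 525 + 5410 + 372 + 128 = 6435
ΣP(t=1)Q(t=1) = 4×175 + 1236×5 + 3×124 + 1×128 = 700 + 6180 + 372 + 128 = 7380
link = 6435/7380 = 0.871951
Link t=2→t=3:
ΣP(t=3)Q(t=2) = 3×215 + 966×5 + 3×147 + 1×118 = 645 + 4830 + 441 + 118 = 6034
ΣP(t=2)Q(t=2) = 3×215 + 1082×5 + 3×147 + 1×118 = 645 + 5410 + 441 + 118 = 6614
link = 6034/6614 = 0.912307
Chained index = 100 × 0.977688 × 0.871951 × 0.912307 = 77.7738

77.77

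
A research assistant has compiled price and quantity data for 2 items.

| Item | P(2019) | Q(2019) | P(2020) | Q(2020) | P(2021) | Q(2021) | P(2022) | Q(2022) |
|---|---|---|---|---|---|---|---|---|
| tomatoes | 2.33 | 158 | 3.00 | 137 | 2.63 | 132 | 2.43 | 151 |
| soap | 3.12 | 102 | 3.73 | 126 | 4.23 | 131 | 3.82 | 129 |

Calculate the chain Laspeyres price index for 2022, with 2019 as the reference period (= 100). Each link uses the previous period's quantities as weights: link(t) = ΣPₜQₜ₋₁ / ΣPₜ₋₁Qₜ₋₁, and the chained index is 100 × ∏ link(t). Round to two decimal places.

115.01

Link 2019→2020:
ΣP(2020)Q(2019) = 3.00×158 + 3.73×102 = 474 + 380.46 = 854.46
ΣP(2019)Q(2019) = 2.33×158 + 3.12×102 = 368.14 + 318.24 = 686.38
link = 854.46/686.38 = 1.244879
Link 2020→2021:
ΣP(2021)Q(2020) = 2.63×137 + 4.23×126 = 360.31 + 532.98 = 893.29
ΣP(2020)Q(2020) = 3.00×137 + 3.73×126 = 411 + 469.98 = 880.98
link = 893.29/880.98 = 1.013973
Link 2021→2022:
ΣP(2022)Q(2021) = 2.43×132 + 3.82×131 = 320.76 + 500.42 = 821.18
ΣP(2021)Q(2021) = 2.63×132 + 4.23×131 = 347.16 + 554.13 = 901.29
link = 821.18/901.29 = 0.911116
Chained index = 100 × 1.244879 × 1.013973 × 0.911116 = 115.0078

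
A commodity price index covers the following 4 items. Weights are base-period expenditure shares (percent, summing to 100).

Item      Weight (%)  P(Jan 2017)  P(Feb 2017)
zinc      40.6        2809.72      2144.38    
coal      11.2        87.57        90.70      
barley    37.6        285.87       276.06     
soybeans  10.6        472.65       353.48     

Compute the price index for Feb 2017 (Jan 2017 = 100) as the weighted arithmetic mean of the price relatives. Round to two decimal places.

86.82

zinc: 40.6 × (2144.38/2809.72) = 40.6 × 0.763201 = 30.9859
coal: 11.2 × (90.70/87.57) = 11.2 × 1.035743 = 11.6003
barley: 37.6 × (276.06/285.87) = 37.6 × 0.965684 = 36.3097
soybeans: 10.6 × (353.48/472.65) = 10.6 × 0.747868 = 7.9274
Index = Σ wᵢ·(p₁ᵢ/p₀ᵢ) = 30.9859 + 11.6003 + 36.3097 + 7.9274 = 86.8234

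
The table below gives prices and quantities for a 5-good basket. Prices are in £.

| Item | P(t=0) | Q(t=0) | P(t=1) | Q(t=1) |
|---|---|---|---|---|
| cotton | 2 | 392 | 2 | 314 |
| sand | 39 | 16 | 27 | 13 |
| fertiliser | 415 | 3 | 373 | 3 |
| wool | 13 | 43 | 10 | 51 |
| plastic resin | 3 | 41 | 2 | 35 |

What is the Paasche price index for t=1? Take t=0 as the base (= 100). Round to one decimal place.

85.1

Paasche price index uses current-period quantities as weights.
ΣP(t=1)·Q(t=1) = 2×314 + 27×13 + 373×3 + 10×51 + 2×35 = 628 + 351 + 1119 + 510 + 70 = 2678
ΣP(t=0)·Q(t=1) = 2×314 + 39×13 + 415×3 + 13×51 + 3×35 = 628 + 507 + 1245 + 663 + 105 = 3148
Index = 2678 / 3148 × 100 = 85.0699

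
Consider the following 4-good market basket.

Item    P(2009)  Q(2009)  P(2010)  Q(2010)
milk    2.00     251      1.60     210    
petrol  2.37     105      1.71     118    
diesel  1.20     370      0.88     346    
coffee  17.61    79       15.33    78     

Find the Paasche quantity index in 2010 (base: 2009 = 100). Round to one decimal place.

Paasche quantity index uses current-period prices as weights.
ΣP(2010)·Q(2010) = 1.60×210 + 1.71×118 + 0.88×346 + 15.33×78 = 336 + 201.78 + 304.48 + 1195.74 = 2038
ΣP(2010)·Q(2009) = 1.60×251 + 1.71×105 + 0.88×370 + 15.33×79 = 401.6 + 179.55 + 325.6 + 1211.07 = 2117.82
Index = 2038 / 2117.82 × 100 = 96.2310

96.2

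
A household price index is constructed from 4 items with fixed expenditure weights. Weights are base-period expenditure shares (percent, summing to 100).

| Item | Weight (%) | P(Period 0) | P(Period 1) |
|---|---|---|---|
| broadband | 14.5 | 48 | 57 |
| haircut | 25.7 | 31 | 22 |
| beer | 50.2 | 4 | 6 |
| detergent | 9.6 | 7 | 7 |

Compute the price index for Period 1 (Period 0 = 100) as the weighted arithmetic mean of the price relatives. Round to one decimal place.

broadband: 14.5 × (57/48) = 14.5 × 1.187500 = 17.2188
haircut: 25.7 × (22/31) = 25.7 × 0.709677 = 18.2387
beer: 50.2 × (6/4) = 50.2 × 1.500000 = 75.3000
detergent: 9.6 × (7/7) = 9.6 × 1.000000 = 9.6000
Index = Σ wᵢ·(p₁ᵢ/p₀ᵢ) = 17.2188 + 18.2387 + 75.3000 + 9.6000 = 120.3575

120.4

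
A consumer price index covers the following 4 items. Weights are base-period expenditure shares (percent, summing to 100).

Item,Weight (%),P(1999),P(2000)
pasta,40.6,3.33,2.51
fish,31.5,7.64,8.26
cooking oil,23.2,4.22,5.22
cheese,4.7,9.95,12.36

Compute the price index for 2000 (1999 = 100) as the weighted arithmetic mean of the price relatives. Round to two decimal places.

pasta: 40.6 × (2.51/3.33) = 40.6 × 0.753754 = 30.6024
fish: 31.5 × (8.26/7.64) = 31.5 × 1.081152 = 34.0563
cooking oil: 23.2 × (5.22/4.22) = 23.2 × 1.236967 = 28.6976
cheese: 4.7 × (12.36/9.95) = 4.7 × 1.242211 = 5.8384
Index = Σ wᵢ·(p₁ᵢ/p₀ᵢ) = 30.6024 + 34.0563 + 28.6976 + 5.8384 = 99.1947

99.19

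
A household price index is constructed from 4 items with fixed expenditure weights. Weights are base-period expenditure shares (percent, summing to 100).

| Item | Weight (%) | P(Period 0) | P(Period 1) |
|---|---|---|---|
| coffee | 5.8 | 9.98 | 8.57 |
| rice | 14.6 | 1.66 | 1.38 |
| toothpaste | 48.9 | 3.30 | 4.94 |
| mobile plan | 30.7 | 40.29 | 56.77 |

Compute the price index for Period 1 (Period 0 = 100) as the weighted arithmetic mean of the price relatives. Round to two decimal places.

coffee: 5.8 × (8.57/9.98) = 5.8 × 0.858717 = 4.9806
rice: 14.6 × (1.38/1.66) = 14.6 × 0.831325 = 12.1373
toothpaste: 48.9 × (4.94/3.30) = 48.9 × 1.496970 = 73.2018
mobile plan: 30.7 × (56.77/40.29) = 30.7 × 1.409034 = 43.2574
Index = Σ wᵢ·(p₁ᵢ/p₀ᵢ) = 4.9806 + 12.1373 + 73.2018 + 43.2574 = 133.5771

133.58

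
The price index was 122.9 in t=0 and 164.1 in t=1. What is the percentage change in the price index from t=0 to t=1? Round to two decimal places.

33.52%

Change = (164.1 − 122.9) / 122.9 × 100
       = 41.2 / 122.9 × 100 = 33.5232%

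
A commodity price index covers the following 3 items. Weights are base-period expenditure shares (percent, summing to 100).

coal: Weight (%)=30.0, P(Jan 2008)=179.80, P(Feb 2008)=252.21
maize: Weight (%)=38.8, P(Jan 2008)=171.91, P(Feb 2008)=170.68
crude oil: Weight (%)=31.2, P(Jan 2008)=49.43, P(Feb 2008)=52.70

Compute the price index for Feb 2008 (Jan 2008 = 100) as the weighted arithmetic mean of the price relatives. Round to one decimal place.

coal: 30.0 × (252.21/179.80) = 30.0 × 1.402725 = 42.0818
maize: 38.8 × (170.68/171.91) = 38.8 × 0.992845 = 38.5224
crude oil: 31.2 × (52.70/49.43) = 31.2 × 1.066154 = 33.2640
Index = Σ wᵢ·(p₁ᵢ/p₀ᵢ) = 42.0818 + 38.5224 + 33.2640 = 113.8682

113.9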